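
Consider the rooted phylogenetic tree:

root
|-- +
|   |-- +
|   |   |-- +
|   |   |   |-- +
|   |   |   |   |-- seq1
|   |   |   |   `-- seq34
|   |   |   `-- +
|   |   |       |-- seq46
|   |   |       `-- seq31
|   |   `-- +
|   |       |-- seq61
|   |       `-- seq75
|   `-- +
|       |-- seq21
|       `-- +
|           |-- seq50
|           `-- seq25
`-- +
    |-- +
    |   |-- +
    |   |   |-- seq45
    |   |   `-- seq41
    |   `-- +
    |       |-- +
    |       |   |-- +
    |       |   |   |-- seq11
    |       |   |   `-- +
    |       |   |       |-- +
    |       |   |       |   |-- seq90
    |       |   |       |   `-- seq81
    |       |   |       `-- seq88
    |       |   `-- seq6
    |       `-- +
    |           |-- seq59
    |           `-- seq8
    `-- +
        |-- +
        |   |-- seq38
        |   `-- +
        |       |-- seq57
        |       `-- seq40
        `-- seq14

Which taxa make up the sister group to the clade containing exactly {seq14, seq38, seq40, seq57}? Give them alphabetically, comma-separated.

seq11, seq41, seq45, seq59, seq6, seq8, seq81, seq88, seq90

The clade containing exactly {seq14, seq38, seq40, seq57} attaches to the tree at the node subtending (((seq45,seq41),(((seq11,((seq90,seq81),seq88)),seq6),(seq59,seq8))),((seq38,(seq57,seq40)),seq14)).
The other lineage descending from that same node — the sister group — is ((seq45,seq41),(((seq11,((seq90,seq81),seq88)),seq6),(seq59,seq8))); its 9 tips in alphabetical order are the answer.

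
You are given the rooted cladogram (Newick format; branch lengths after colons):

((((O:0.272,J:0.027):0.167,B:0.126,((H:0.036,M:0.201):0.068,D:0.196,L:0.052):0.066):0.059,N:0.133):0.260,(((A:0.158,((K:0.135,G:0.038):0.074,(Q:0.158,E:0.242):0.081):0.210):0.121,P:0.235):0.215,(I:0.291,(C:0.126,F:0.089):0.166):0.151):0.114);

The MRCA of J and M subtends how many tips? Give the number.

7

The MRCA of J and M is the node subtending ((O,J),B,((H,M),D,L)).
That clade contains 7 terminal taxa: B, D, H, J, L, M, O.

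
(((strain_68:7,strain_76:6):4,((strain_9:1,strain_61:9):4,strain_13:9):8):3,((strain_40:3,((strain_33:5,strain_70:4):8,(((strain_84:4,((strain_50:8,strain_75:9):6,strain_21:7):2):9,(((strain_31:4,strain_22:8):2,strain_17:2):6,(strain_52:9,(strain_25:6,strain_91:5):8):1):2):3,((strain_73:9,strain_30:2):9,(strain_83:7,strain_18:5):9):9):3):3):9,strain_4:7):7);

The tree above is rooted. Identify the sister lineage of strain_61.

strain_61 attaches to the tree at the node subtending (strain_9,strain_61).
The other lineage descending from that same node — the sister group — is the single tip strain_9.

strain_9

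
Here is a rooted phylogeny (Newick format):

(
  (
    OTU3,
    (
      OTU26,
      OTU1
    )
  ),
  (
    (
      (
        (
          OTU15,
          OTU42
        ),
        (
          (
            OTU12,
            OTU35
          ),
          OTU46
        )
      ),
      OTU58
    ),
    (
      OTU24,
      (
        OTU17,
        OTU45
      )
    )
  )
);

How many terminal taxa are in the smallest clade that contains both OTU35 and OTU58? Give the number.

6

The MRCA of OTU35 and OTU58 is the node subtending (((OTU15,OTU42),((OTU12,OTU35),OTU46)),OTU58).
That clade contains 6 terminal taxa: OTU12, OTU15, OTU35, OTU42, OTU46, OTU58.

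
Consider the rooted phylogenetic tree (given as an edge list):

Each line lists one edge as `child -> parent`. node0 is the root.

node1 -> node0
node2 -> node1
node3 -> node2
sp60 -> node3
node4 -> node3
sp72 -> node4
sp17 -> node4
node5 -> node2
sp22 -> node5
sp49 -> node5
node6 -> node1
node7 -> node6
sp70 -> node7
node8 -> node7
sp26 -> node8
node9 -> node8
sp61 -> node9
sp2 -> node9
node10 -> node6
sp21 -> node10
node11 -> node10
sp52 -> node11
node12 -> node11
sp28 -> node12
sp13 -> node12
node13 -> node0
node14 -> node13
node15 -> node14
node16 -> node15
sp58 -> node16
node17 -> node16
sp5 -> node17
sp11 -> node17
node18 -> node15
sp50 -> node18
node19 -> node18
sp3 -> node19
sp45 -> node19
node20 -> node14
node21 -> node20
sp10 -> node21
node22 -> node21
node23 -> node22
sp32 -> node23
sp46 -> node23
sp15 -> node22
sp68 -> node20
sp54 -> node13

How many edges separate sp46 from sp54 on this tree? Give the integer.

7

The MRCA of sp46 and sp54 is the node subtending ((((sp58,(sp5,sp11)),(sp50,(sp3,sp45))),((sp10,((sp32,sp46),sp15)),sp68)),sp54).
From sp46 up to that node: 6 branches. From sp54 up to the same node: 1 branch. Total: 6 + 1 = 7.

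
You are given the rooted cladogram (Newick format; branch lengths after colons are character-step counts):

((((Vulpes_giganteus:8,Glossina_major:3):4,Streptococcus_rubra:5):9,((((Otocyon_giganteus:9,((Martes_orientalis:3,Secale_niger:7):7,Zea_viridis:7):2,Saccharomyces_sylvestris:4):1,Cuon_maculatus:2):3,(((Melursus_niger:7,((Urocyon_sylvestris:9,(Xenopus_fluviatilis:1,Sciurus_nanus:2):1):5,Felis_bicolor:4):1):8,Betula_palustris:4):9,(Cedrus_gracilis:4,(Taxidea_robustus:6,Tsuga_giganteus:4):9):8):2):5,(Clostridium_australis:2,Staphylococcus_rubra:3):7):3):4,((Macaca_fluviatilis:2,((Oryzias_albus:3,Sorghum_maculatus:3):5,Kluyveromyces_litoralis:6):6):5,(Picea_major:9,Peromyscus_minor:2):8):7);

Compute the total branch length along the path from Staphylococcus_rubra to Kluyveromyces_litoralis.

The path runs Staphylococcus_rubra → … → MRCA → … → Kluyveromyces_litoralis; the MRCA is the root of the tree.
Branch lengths along that path: 3 + 7 + 3 + 4 + 7 + 5 + 6 + 6 = 41.

41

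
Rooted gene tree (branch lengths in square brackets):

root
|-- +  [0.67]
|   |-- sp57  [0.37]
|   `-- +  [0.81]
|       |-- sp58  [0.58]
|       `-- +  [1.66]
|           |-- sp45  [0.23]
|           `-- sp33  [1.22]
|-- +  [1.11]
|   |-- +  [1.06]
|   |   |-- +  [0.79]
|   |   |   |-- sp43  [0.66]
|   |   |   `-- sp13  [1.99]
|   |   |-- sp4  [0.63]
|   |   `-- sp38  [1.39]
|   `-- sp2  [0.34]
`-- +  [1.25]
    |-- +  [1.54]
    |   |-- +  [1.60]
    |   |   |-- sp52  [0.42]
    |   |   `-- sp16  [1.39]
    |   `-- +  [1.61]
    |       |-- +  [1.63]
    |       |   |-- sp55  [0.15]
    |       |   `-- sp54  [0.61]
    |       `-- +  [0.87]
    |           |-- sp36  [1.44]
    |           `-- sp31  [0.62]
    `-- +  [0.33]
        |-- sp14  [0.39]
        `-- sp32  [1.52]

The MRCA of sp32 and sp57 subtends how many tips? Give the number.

17

The MRCA of sp32 and sp57 is the root, so the clade is the entire tree.
That clade contains 17 terminal taxa: sp13, sp14, sp16, sp2, sp31, sp32, sp33, sp36, sp38, sp4, sp43, sp45, sp52, sp54, sp55, sp57, sp58.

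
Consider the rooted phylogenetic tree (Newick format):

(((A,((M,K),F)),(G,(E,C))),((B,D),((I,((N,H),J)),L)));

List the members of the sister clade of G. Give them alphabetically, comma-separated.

C, E

G attaches to the tree at the node subtending (G,(E,C)).
The other lineage descending from that same node — the sister group — is (E,C); its 2 tips in alphabetical order are the answer.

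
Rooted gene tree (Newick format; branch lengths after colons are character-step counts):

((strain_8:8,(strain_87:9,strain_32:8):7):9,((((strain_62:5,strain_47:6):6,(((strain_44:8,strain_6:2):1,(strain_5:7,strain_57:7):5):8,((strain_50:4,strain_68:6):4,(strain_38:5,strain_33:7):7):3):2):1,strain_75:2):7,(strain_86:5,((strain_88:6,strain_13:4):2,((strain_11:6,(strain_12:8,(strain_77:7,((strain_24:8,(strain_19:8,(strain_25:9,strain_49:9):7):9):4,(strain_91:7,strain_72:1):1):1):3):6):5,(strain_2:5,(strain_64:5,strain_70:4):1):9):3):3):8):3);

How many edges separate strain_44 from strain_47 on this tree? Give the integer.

The MRCA of strain_44 and strain_47 is the node subtending ((strain_62,strain_47),(((strain_44,strain_6),(strain_5,strain_57)),((strain_50,strain_68),(strain_38,strain_33)))).
From strain_44 up to that node: 4 branches. From strain_47 up to the same node: 2 branches. Total: 4 + 2 = 6.

6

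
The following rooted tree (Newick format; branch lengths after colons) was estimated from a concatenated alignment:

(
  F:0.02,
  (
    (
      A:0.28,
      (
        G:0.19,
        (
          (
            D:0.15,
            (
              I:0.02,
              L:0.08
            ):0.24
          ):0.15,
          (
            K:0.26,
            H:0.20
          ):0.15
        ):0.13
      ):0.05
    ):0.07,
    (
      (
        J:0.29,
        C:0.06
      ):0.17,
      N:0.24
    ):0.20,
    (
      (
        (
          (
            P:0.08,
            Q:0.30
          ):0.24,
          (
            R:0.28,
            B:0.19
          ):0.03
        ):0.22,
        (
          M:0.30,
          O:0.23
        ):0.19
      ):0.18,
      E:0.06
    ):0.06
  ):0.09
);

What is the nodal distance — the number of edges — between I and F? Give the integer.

The MRCA of I and F is the root of the tree.
From I up to that node: 7 branches. From F up to the same node: 1 branch. Total: 7 + 1 = 8.

8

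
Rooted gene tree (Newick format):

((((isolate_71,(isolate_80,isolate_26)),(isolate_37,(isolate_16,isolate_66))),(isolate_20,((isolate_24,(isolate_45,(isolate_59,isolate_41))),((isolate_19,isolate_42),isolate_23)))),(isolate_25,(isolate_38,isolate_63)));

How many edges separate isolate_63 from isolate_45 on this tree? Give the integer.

9

The MRCA of isolate_63 and isolate_45 is the root of the tree.
From isolate_63 up to that node: 3 branches. From isolate_45 up to the same node: 6 branches. Total: 3 + 6 = 9.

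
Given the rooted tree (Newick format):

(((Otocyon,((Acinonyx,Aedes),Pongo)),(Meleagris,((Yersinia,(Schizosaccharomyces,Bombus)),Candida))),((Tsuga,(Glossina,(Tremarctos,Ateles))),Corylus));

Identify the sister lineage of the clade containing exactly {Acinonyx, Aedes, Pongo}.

The clade containing exactly {Acinonyx, Aedes, Pongo} attaches to the tree at the node subtending (Otocyon,((Acinonyx,Aedes),Pongo)).
The other lineage descending from that same node — the sister group — is the single tip Otocyon.

Otocyon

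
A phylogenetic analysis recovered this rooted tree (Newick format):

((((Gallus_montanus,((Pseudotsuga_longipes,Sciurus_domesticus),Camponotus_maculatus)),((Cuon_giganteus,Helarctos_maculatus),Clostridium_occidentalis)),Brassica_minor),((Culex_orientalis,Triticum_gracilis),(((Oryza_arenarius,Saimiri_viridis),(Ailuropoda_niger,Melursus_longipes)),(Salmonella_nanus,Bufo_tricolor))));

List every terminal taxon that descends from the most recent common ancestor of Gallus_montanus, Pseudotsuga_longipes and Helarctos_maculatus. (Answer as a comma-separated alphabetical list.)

Tracing Gallus_montanus: it sits inside (Gallus_montanus,((Pseudotsuga_longipes,Sciurus_domesticus),Camponotus_maculatus)).
Tracing Pseudotsuga_longipes: it sits inside (Pseudotsuga_longipes,Sciurus_domesticus).
Tracing Helarctos_maculatus: it sits inside (Cuon_giganteus,Helarctos_maculatus).
The smallest clade enclosing all 3 is ((Gallus_montanus,((Pseudotsuga_longipes,Sciurus_domesticus),Camponotus_maculatus)),((Cuon_giganteus,Helarctos_maculatus),Clostridium_occidentalis)); the answer is its 7 terminal taxa in alphabetical order.

Camponotus_maculatus, Clostridium_occidentalis, Cuon_giganteus, Gallus_montanus, Helarctos_maculatus, Pseudotsuga_longipes, Sciurus_domesticus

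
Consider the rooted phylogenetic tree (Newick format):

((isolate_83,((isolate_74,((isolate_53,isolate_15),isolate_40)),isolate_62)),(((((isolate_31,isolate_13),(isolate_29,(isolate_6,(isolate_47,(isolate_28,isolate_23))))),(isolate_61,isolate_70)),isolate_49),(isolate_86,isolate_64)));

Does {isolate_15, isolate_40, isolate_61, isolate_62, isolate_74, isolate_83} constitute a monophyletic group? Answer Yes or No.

No

The MRCA of the listed taxa is the root, so the smallest clade containing them is the whole tree.
That clade also contains isolate_13, isolate_23, isolate_28, isolate_29, isolate_31, isolate_47, isolate_49, isolate_53, isolate_6, isolate_64, isolate_70, isolate_86, which are not in the proposed group, so the group is not monophyletic.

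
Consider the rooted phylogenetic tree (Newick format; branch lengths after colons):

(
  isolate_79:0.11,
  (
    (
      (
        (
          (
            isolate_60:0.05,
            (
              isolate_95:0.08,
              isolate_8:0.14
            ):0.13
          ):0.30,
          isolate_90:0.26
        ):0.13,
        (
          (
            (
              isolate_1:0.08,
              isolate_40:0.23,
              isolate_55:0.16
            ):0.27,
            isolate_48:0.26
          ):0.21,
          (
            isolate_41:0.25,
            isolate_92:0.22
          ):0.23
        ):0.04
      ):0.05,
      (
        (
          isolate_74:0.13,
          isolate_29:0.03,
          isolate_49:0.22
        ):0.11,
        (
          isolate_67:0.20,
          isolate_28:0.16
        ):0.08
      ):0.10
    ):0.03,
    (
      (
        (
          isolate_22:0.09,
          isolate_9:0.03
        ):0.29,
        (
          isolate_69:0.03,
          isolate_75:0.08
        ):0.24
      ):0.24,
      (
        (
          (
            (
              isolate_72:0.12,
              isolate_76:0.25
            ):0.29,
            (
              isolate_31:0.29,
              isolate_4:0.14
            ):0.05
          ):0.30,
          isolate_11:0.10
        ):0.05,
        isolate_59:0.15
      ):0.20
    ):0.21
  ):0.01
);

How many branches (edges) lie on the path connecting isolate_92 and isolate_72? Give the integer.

11

The MRCA of isolate_92 and isolate_72 is the node subtending (((((isolate_60,(isolate_95,isolate_8)),isolate_90),(((isolate_1,isolate_40,isolate_55),isolate_48),(isolate_41,isolate_92))),((isolate_74,isolate_29,isolate_49),(isolate_67,isolate_28))),(((isolate_22,isolate_9),(isolate_69,isolate_75)),((((isolate_72,isolate_76),(isolate_31,isolate_4)),isolate_11),isolate_59))).
From isolate_92 up to that node: 5 branches. From isolate_72 up to the same node: 6 branches. Total: 5 + 6 = 11.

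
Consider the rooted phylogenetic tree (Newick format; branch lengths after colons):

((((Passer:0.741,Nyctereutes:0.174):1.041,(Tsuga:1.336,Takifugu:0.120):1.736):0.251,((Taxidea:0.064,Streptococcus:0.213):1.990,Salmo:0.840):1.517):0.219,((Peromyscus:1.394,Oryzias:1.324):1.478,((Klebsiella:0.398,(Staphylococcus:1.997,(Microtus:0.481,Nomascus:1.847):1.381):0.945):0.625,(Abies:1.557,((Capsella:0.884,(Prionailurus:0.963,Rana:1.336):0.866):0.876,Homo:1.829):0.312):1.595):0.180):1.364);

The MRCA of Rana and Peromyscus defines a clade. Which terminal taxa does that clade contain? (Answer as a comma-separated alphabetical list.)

Tracing Rana: it sits inside (Prionailurus,Rana).
Tracing Peromyscus: it sits inside (Peromyscus,Oryzias).
The smallest clade enclosing both is ((Peromyscus,Oryzias),((Klebsiella,(Staphylococcus,(Microtus,Nomascus))),(Abies,((Capsella,(Prionailurus,Rana)),Homo)))); the answer is its 11 terminal taxa in alphabetical order.

Abies, Capsella, Homo, Klebsiella, Microtus, Nomascus, Oryzias, Peromyscus, Prionailurus, Rana, Staphylococcus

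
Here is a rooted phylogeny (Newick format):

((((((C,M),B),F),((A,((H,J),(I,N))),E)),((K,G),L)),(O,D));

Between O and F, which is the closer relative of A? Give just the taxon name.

F

The MRCA of A and F subtends ((((C,M),B),F),((A,((H,J),(I,N))),E)) (10 taxa).
The MRCA of A and O is the root, subtending the entire tree (15 taxa).
The first is nested inside the second, so A shares a more recent common ancestor with F.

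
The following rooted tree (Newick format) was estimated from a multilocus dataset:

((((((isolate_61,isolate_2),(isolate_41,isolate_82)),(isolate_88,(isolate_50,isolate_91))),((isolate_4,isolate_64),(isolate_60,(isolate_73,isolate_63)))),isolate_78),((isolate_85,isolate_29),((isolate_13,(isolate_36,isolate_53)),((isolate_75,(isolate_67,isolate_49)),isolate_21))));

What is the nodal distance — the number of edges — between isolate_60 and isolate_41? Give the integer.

7

The MRCA of isolate_60 and isolate_41 is the node subtending ((((isolate_61,isolate_2),(isolate_41,isolate_82)),(isolate_88,(isolate_50,isolate_91))),((isolate_4,isolate_64),(isolate_60,(isolate_73,isolate_63)))).
From isolate_60 up to that node: 3 branches. From isolate_41 up to the same node: 4 branches. Total: 3 + 4 = 7.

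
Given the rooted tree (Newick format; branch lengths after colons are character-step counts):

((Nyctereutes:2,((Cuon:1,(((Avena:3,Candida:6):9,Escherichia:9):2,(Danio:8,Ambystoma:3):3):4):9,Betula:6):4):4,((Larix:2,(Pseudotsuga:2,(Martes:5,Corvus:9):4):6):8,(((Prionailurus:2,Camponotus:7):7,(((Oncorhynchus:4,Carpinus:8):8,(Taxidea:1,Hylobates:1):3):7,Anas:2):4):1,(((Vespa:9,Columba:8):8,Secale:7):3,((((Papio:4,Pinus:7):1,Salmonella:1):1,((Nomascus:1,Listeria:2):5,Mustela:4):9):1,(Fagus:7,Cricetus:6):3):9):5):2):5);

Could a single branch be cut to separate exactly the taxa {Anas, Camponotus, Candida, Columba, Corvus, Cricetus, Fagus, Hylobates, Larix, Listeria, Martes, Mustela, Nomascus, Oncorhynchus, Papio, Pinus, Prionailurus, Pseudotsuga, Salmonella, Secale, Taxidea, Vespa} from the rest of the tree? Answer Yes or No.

The MRCA of the listed taxa is the root, so the smallest clade containing them is the whole tree.
That clade also contains Ambystoma, Avena, Betula, Carpinus, Cuon, Danio, Escherichia, Nyctereutes, which are not in the proposed group, so the group is not monophyletic.

No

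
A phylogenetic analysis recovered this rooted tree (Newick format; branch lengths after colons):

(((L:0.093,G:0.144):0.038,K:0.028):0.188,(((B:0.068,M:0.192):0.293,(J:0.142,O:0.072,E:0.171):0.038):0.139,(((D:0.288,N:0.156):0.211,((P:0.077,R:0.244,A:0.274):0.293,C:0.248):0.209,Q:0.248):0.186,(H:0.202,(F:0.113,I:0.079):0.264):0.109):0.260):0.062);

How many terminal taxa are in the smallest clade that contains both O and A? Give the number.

15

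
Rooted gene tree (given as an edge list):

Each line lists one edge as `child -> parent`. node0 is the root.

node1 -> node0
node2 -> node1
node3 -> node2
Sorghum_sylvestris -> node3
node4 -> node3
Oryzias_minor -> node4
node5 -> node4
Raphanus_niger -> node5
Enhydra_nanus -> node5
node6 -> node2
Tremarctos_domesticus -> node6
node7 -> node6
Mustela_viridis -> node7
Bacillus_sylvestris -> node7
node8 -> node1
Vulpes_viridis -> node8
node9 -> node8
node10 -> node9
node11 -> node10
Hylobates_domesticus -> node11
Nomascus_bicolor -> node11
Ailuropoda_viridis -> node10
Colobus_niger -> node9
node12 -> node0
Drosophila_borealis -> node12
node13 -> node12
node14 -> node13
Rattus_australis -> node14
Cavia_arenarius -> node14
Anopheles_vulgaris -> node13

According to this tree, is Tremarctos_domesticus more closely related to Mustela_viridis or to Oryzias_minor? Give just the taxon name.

Mustela_viridis

The MRCA of Tremarctos_domesticus and Mustela_viridis subtends (Tremarctos_domesticus,(Mustela_viridis,Bacillus_sylvestris)) (3 taxa).
The MRCA of Tremarctos_domesticus and Oryzias_minor subtends ((Sorghum_sylvestris,(Oryzias_minor,(Raphanus_niger,Enhydra_nanus))),(Tremarctos_domesticus,(Mustela_viridis,Bacillus_sylvestris))) (7 taxa).
The first is nested inside the second, so Tremarctos_domesticus shares a more recent common ancestor with Mustela_viridis.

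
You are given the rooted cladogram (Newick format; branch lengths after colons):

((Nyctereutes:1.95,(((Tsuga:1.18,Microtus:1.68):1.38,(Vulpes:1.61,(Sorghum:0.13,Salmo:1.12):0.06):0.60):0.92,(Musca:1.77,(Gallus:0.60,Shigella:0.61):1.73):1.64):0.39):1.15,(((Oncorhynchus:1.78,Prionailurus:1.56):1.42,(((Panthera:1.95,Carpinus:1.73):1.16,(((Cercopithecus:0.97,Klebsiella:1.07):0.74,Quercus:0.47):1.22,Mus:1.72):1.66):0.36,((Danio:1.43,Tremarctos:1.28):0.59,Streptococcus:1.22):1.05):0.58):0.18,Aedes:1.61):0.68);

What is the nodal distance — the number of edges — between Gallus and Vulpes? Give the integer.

6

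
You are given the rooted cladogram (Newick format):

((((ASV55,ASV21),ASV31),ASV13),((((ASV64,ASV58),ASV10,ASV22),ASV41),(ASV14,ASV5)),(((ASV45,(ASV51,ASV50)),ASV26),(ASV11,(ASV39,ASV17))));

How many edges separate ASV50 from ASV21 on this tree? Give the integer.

The MRCA of ASV50 and ASV21 is the root of the tree.
From ASV50 up to that node: 5 branches. From ASV21 up to the same node: 4 branches. Total: 5 + 4 = 9.

9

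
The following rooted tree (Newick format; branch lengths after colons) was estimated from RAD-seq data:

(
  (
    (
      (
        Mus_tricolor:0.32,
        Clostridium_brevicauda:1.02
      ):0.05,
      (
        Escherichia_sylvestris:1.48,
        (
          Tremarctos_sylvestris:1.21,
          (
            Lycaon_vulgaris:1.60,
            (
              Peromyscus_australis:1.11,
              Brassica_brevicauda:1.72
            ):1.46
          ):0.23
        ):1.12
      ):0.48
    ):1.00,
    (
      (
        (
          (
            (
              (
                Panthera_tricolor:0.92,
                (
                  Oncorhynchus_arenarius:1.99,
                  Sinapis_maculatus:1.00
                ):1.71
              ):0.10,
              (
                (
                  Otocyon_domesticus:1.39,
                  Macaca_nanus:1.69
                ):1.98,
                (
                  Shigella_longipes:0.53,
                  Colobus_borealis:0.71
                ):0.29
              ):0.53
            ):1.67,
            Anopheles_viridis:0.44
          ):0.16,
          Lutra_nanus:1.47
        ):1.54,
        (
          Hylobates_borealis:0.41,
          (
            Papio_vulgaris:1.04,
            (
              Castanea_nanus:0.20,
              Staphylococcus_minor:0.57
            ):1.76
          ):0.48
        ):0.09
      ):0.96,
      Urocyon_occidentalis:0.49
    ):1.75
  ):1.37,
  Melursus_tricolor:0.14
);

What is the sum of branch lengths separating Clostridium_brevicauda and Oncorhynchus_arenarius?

The path runs Clostridium_brevicauda → … → MRCA → … → Oncorhynchus_arenarius; the MRCA is the node subtending (((Mus_tricolor,Clostridium_brevicauda),(Escherichia_sylvestris,(Tremarctos_sylvestris,(Lycaon_vulgaris,(Peromyscus_australis,Brassica_brevicauda))))),((((((Panthera_tricolor,(Oncorhynchus_arenarius,Sinapis_maculatus)),((Otocyon_domesticus,Macaca_nanus),(Shigella_longipes,Colobus_borealis))),Anopheles_viridis),Lutra_nanus),(Hylobates_borealis,(Papio_vulgaris,(Castanea_nanus,Staphylococcus_minor)))),Urocyon_occidentalis)).
Branch lengths along that path: 1.02 + 0.05 + 1.00 + 1.75 + 0.96 + 1.54 + 0.16 + 1.67 + 0.10 + 1.71 + 1.99 = 11.95.

11.95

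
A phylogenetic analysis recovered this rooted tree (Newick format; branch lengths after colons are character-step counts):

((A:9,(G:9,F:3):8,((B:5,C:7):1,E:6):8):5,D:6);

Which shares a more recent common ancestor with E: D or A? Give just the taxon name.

The MRCA of E and A subtends (A,(G,F),((B,C),E)) (6 taxa).
The MRCA of E and D is the root, subtending the entire tree (7 taxa).
The first is nested inside the second, so E shares a more recent common ancestor with A.

A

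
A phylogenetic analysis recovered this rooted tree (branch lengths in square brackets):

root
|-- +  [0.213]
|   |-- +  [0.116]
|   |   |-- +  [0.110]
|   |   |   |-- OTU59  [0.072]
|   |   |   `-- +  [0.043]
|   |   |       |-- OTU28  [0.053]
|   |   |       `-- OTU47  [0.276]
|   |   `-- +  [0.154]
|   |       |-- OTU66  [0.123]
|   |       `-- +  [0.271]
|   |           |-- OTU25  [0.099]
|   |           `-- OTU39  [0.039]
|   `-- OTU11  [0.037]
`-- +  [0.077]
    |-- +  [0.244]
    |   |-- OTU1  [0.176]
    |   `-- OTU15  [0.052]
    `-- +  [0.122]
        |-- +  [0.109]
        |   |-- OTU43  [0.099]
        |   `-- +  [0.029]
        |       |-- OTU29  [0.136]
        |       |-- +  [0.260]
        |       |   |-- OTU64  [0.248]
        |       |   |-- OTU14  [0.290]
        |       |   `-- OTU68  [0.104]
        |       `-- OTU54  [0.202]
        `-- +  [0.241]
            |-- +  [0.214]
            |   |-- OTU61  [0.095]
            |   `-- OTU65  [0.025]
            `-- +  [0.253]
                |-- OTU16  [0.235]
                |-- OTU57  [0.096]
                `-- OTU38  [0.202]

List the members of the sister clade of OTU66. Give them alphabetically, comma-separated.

OTU66 attaches to the tree at the node subtending (OTU66,(OTU25,OTU39)).
The other lineage descending from that same node — the sister group — is (OTU25,OTU39); its 2 tips in alphabetical order are the answer.

OTU25, OTU39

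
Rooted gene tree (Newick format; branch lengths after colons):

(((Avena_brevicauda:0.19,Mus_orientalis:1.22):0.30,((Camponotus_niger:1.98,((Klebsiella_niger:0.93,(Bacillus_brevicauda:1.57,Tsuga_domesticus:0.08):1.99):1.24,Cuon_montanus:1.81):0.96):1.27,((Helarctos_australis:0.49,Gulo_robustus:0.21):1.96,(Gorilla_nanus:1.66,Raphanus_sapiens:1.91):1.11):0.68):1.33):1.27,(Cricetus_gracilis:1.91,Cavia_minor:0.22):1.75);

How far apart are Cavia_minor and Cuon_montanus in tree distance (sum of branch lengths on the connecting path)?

The path runs Cavia_minor → … → MRCA → … → Cuon_montanus; the MRCA is the root of the tree.
Branch lengths along that path: 0.22 + 1.75 + 1.27 + 1.33 + 1.27 + 0.96 + 1.81 = 8.61.

8.61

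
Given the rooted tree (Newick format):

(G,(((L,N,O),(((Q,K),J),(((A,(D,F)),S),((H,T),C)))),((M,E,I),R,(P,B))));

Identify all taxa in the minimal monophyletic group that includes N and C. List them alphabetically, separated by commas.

Tracing N: it sits inside (L,N,O).
Tracing C: it sits inside ((H,T),C).
The smallest clade enclosing both is ((L,N,O),(((Q,K),J),(((A,(D,F)),S),((H,T),C)))); the answer is its 13 terminal taxa in alphabetical order.

A, C, D, F, H, J, K, L, N, O, Q, S, T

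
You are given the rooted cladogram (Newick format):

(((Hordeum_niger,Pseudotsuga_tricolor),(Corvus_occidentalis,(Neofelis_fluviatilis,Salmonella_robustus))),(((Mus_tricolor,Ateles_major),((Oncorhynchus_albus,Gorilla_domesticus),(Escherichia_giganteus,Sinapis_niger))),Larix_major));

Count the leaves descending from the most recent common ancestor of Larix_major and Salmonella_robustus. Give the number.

12

The MRCA of Larix_major and Salmonella_robustus is the root, so the clade is the entire tree.
That clade contains 12 terminal taxa: Ateles_major, Corvus_occidentalis, Escherichia_giganteus, Gorilla_domesticus, Hordeum_niger, Larix_major, Mus_tricolor, Neofelis_fluviatilis, Oncorhynchus_albus, Pseudotsuga_tricolor, Salmonella_robustus, Sinapis_niger.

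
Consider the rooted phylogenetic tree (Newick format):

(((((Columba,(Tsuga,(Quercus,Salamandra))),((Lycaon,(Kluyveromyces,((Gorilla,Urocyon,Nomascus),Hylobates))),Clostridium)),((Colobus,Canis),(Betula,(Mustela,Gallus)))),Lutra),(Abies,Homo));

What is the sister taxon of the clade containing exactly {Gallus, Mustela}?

Betula

The clade containing exactly {Gallus, Mustela} attaches to the tree at the node subtending (Betula,(Mustela,Gallus)).
The other lineage descending from that same node — the sister group — is the single tip Betula.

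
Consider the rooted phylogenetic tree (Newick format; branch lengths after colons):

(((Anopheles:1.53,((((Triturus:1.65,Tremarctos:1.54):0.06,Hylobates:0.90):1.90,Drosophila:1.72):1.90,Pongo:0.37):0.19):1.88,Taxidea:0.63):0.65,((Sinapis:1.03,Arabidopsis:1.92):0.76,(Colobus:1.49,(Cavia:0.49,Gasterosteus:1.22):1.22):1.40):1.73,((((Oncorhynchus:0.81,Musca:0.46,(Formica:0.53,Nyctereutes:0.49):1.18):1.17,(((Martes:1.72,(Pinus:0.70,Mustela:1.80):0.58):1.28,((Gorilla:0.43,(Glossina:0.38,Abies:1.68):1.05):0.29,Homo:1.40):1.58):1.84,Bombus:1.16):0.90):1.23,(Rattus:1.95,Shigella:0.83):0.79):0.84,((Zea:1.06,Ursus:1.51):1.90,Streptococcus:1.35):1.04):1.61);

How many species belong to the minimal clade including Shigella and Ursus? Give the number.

17

The MRCA of Shigella and Ursus is the node subtending ((((Oncorhynchus,Musca,(Formica,Nyctereutes)),(((Martes,(Pinus,Mustela)),((Gorilla,(Glossina,Abies)),Homo)),Bombus)),(Rattus,Shigella)),((Zea,Ursus),Streptococcus)).
That clade contains 17 terminal taxa: Abies, Bombus, Formica, Glossina, Gorilla, Homo, Martes, Musca, Mustela, Nyctereutes, Oncorhynchus, Pinus, Rattus, Shigella, Streptococcus, Ursus, Zea.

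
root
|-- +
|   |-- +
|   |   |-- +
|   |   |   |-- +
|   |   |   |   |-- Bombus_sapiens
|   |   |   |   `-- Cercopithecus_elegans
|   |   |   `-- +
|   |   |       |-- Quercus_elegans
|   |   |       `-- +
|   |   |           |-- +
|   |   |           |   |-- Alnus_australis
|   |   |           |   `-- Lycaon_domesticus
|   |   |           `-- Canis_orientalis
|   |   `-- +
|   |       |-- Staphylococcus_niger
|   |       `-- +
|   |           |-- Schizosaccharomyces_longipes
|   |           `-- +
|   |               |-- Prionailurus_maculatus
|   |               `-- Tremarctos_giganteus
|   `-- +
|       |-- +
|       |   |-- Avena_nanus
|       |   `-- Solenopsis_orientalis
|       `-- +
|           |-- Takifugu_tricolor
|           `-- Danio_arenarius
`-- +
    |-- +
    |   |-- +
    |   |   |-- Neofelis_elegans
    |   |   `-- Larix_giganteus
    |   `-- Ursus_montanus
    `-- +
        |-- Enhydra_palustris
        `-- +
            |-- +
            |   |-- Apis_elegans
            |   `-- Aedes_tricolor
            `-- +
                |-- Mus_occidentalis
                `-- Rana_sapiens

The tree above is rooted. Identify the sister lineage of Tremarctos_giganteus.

Prionailurus_maculatus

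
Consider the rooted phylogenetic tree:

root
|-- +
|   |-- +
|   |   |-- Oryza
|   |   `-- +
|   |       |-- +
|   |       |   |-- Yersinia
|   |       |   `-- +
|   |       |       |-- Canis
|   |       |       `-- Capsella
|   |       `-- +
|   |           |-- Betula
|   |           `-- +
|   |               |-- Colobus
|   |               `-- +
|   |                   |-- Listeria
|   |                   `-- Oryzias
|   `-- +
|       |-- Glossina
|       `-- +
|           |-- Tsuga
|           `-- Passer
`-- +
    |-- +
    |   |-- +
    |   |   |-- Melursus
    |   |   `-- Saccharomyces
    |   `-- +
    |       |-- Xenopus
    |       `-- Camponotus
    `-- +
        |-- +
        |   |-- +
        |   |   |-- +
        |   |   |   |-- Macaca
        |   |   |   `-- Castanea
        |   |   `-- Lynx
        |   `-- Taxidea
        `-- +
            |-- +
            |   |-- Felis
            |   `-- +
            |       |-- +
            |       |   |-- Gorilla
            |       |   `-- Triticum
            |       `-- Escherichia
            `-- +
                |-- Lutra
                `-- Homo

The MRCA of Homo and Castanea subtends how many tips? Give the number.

10

The MRCA of Homo and Castanea is the node subtending ((((Macaca,Castanea),Lynx),Taxidea),((Felis,((Gorilla,Triticum),Escherichia)),(Lutra,Homo))).
That clade contains 10 terminal taxa: Castanea, Escherichia, Felis, Gorilla, Homo, Lutra, Lynx, Macaca, Taxidea, Triticum.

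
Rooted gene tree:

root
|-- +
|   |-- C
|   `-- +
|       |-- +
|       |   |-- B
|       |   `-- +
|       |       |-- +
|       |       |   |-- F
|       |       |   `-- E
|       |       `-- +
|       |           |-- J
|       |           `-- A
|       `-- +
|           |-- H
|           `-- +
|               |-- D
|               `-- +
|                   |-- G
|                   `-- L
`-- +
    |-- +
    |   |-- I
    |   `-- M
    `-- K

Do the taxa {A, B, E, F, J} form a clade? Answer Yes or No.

Yes

The most recent common ancestor of these taxa subtends (B,((F,E),(J,A))).
That clade has exactly 5 tips — every listed taxon and nothing else — so the group is monophyletic.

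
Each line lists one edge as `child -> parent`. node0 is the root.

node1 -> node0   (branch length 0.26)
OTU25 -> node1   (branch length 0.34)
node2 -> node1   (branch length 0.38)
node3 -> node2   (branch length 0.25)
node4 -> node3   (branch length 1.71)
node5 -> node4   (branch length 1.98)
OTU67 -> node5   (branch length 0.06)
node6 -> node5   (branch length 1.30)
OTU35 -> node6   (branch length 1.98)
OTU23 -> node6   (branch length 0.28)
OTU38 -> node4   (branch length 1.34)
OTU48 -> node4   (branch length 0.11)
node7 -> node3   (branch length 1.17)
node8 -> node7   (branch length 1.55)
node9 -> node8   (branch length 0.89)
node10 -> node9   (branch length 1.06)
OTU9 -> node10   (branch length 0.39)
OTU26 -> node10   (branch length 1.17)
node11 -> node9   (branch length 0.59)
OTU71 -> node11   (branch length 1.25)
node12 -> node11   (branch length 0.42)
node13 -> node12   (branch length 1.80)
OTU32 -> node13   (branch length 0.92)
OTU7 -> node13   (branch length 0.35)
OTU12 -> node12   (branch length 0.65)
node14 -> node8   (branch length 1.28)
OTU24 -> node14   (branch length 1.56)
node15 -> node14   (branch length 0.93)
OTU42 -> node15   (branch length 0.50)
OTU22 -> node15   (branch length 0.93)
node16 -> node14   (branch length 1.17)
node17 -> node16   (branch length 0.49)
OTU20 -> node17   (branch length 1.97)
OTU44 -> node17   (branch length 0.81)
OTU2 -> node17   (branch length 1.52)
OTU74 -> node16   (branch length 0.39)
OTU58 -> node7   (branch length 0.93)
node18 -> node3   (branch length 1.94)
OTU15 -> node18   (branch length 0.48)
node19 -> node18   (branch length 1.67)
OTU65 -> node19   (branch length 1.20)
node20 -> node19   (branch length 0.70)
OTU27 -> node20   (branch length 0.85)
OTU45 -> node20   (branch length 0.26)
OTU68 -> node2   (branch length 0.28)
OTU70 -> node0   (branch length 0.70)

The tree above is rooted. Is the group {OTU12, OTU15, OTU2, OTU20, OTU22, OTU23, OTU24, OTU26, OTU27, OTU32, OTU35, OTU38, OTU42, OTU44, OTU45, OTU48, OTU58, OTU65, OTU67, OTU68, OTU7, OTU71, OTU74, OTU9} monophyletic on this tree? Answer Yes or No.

The most recent common ancestor of these taxa subtends ((((OTU67,(OTU35,OTU23)),OTU38,OTU48),((((OTU9,OTU26),(OTU71,((OTU32,OTU7),OTU12))),(OTU24,(OTU42,OTU22),((OTU20,OTU44,OTU2),OTU74))),OTU58),(OTU15,(OTU65,(OTU27,OTU45)))),OTU68).
That clade has exactly 24 tips — every listed taxon and nothing else — so the group is monophyletic.

Yes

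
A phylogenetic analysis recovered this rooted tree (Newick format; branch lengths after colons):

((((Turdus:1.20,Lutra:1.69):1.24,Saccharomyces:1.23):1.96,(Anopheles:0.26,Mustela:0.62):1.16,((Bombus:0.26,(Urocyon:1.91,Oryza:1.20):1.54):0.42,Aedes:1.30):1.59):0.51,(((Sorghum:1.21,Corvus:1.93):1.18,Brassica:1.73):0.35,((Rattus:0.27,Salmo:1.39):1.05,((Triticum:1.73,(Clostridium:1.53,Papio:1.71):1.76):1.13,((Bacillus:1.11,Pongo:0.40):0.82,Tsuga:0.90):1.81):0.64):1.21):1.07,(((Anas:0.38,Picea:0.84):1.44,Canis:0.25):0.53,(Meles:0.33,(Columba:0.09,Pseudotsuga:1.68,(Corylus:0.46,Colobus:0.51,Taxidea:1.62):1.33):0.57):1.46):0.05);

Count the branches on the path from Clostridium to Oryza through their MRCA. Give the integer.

11

The MRCA of Clostridium and Oryza is the root of the tree.
From Clostridium up to that node: 6 branches. From Oryza up to the same node: 5 branches. Total: 6 + 5 = 11.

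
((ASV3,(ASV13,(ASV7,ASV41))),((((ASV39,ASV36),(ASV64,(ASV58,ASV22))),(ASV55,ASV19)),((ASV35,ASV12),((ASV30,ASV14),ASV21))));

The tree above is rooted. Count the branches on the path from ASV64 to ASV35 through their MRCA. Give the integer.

7

The MRCA of ASV64 and ASV35 is the node subtending ((((ASV39,ASV36),(ASV64,(ASV58,ASV22))),(ASV55,ASV19)),((ASV35,ASV12),((ASV30,ASV14),ASV21))).
From ASV64 up to that node: 4 branches. From ASV35 up to the same node: 3 branches. Total: 4 + 3 = 7.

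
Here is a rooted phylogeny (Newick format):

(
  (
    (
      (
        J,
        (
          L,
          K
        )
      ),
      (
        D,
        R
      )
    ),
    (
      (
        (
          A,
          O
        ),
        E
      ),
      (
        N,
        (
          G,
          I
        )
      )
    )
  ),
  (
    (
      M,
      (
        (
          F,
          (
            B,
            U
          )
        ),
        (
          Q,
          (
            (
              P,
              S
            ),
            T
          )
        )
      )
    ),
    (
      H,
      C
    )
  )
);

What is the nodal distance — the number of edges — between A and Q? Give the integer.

The MRCA of A and Q is the root of the tree.
From A up to that node: 5 branches. From Q up to the same node: 5 branches. Total: 5 + 5 = 10.

10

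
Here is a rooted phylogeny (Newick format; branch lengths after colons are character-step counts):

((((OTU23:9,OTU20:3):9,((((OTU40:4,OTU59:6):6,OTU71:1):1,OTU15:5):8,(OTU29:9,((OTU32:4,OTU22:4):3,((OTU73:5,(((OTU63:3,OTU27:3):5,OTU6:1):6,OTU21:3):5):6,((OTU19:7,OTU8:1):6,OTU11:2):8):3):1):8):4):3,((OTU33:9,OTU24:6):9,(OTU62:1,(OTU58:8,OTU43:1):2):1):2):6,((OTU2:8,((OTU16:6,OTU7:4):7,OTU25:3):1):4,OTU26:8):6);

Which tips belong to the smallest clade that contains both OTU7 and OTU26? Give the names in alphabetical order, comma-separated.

Tracing OTU7: it sits inside (OTU16,OTU7).
Tracing OTU26: it sits inside ((OTU2,((OTU16,OTU7),OTU25)),OTU26).
The smallest clade enclosing both is ((OTU2,((OTU16,OTU7),OTU25)),OTU26); the answer is its 5 terminal taxa in alphabetical order.

OTU16, OTU2, OTU25, OTU26, OTU7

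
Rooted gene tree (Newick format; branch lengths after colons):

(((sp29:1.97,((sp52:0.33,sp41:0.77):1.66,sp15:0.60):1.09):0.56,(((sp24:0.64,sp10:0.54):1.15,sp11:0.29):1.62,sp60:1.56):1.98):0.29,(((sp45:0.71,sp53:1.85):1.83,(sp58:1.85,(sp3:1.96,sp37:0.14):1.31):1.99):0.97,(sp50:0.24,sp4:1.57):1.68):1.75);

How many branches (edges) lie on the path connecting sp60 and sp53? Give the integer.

7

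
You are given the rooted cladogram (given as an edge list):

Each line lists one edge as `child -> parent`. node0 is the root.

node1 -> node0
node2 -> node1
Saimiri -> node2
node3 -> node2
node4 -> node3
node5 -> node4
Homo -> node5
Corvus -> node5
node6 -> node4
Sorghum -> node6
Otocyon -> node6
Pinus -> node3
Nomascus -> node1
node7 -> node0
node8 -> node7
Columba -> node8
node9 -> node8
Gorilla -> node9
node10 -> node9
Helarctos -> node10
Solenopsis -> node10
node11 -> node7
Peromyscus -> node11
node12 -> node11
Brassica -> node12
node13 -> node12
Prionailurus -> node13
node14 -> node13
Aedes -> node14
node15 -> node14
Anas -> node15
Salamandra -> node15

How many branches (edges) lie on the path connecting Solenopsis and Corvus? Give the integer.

11

The MRCA of Solenopsis and Corvus is the root of the tree.
From Solenopsis up to that node: 5 branches. From Corvus up to the same node: 6 branches. Total: 5 + 6 = 11.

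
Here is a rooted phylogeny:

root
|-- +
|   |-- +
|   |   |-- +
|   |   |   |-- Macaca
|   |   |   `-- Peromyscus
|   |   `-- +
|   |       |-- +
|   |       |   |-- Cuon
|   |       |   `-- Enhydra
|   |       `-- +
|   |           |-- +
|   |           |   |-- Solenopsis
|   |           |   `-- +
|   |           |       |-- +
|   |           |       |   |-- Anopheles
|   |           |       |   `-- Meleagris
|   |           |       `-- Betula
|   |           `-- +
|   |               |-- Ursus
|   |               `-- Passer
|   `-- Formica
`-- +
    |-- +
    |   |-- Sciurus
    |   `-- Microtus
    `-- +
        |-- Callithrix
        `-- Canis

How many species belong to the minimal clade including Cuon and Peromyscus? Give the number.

10

The MRCA of Cuon and Peromyscus is the node subtending ((Macaca,Peromyscus),((Cuon,Enhydra),((Solenopsis,((Anopheles,Meleagris),Betula)),(Ursus,Passer)))).
That clade contains 10 terminal taxa: Anopheles, Betula, Cuon, Enhydra, Macaca, Meleagris, Passer, Peromyscus, Solenopsis, Ursus.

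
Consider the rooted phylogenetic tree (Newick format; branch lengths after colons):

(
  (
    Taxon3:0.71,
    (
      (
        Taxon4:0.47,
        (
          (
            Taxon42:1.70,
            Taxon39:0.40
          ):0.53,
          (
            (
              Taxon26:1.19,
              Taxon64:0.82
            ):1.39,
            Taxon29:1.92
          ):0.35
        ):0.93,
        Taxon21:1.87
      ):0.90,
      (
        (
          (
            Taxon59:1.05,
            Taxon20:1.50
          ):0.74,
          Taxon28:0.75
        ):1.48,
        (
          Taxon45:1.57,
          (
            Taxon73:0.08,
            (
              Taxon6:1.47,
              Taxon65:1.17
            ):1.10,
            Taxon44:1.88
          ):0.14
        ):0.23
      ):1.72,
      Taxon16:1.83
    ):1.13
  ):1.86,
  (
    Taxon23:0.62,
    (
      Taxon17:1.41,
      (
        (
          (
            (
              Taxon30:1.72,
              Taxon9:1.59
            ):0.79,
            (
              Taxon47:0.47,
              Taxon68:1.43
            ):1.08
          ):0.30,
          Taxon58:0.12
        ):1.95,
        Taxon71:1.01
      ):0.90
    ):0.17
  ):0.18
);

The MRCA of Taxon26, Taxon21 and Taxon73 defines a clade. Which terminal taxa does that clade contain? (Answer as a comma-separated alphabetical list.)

Taxon16, Taxon20, Taxon21, Taxon26, Taxon28, Taxon29, Taxon39, Taxon4, Taxon42, Taxon44, Taxon45, Taxon59, Taxon6, Taxon64, Taxon65, Taxon73

Tracing Taxon26: it sits inside (Taxon26,Taxon64).
Tracing Taxon21: it sits inside (Taxon4,((Taxon42,Taxon39),((Taxon26,Taxon64),Taxon29)),Taxon21).
Tracing Taxon73: it sits inside (Taxon73,(Taxon6,Taxon65),Taxon44).
The smallest clade enclosing all 3 is ((Taxon4,((Taxon42,Taxon39),((Taxon26,Taxon64),Taxon29)),Taxon21),(((Taxon59,Taxon20),Taxon28),(Taxon45,(Taxon73,(Taxon6,Taxon65),Taxon44))),Taxon16); the answer is its 16 terminal taxa in alphabetical order.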